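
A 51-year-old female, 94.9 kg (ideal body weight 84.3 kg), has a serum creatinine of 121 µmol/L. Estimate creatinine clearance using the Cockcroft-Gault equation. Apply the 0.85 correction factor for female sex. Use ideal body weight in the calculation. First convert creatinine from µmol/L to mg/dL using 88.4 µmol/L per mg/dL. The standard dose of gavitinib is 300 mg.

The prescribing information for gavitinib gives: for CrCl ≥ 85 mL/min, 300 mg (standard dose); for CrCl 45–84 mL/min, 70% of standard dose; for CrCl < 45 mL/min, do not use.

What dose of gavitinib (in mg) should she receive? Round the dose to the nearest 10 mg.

210 mg

SCr = 121 / 88.4 = 1.369 mg/dL
CrCl = (140 − 51) × 84.3 / (72 × 1.369) × 0.85 = 7502.7 / 98.57 × 0.85 ≈ 64.7 mL/min
CrCl ≈ 65 mL/min → bracket 45–84 mL/min.
70% of 300 mg = 210 mg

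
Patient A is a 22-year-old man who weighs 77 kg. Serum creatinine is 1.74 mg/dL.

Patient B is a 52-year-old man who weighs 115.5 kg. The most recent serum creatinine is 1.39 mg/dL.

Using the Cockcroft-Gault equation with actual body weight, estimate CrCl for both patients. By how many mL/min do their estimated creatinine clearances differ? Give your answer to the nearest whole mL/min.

29 mL/min

Patient A: CrCl = (140 − 22) × 77 / (72 × 1.74) = 9086.0 / 125.28 ≈ 72.5 mL/min
Patient B: CrCl = (140 − 52) × 115.5 / (72 × 1.39) = 10164.0 / 100.08 ≈ 101.6 mL/min
|72.5 − 101.6| = 29.1 mL/min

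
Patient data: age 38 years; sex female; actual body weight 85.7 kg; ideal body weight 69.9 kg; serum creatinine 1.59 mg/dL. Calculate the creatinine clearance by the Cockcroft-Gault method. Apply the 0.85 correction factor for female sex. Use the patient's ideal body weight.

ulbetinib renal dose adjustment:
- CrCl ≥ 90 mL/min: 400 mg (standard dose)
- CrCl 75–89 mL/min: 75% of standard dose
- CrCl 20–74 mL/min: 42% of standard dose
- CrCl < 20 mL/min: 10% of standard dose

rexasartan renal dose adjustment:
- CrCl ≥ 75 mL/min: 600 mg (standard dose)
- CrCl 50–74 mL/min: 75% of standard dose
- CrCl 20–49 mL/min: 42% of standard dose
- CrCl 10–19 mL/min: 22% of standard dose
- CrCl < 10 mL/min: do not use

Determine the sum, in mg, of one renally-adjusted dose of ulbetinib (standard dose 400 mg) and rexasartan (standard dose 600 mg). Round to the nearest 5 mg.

CrCl = (140 − 38) × 69.9 / (72 × 1.59) × 0.85 = 7129.8 / 114.48 × 0.85 ≈ 52.9 mL/min
CrCl ≈ 53 mL/min.
ulbetinib: 20–74 mL/min → 42% of 400 mg = 168 mg.
rexasartan: 50–74 mL/min → 75% of 600 mg = 450 mg.
Total = 168 + 450 = 618 mg.

620 mg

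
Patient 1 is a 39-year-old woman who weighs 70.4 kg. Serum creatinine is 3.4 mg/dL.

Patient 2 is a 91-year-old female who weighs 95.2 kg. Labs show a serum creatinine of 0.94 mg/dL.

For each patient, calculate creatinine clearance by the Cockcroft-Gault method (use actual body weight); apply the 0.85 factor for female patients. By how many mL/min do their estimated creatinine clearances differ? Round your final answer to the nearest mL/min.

Patient 1: CrCl = (140 − 39) × 70.4 / (72 × 3.4) × 0.85 = 7110.4 / 244.80 × 0.85 ≈ 24.7 mL/min
Patient 2: CrCl = (140 − 91) × 95.2 / (72 × 0.94) × 0.85 = 4664.8 / 67.68 × 0.85 ≈ 58.6 mL/min
|24.7 − 58.6| = 33.9 mL/min

34 mL/min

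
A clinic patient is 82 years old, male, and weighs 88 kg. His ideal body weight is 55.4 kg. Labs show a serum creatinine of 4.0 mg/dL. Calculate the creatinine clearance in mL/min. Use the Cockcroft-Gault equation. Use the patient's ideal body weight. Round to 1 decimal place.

CrCl = (140 − 82) × 55.4 / (72 × 4) = 3213.2 / 288.00 ≈ 11.2 mL/min

11.2 mL/min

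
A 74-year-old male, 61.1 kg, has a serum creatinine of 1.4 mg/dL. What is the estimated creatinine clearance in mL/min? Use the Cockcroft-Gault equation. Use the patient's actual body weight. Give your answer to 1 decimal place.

CrCl = (140 − 74) × 61.1 / (72 × 1.4) = 4032.6 / 100.80 ≈ 40.0 mL/min

40.0 mL/min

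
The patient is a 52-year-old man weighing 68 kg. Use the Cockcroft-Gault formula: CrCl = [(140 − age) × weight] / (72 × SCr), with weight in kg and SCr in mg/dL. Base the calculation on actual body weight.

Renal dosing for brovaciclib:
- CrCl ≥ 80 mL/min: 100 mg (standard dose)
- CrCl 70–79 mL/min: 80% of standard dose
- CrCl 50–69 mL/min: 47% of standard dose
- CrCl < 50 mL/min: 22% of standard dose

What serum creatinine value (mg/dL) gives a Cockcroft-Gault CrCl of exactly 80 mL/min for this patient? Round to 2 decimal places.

Standard dose requires CrCl ≥ 80 mL/min.
Set (140 − 52) × 68 / (72 × SCr) = 80
SCr = (140 − 52) × 68 / (72 × 80) = 1.039 mg/dL

1.04 mg/dL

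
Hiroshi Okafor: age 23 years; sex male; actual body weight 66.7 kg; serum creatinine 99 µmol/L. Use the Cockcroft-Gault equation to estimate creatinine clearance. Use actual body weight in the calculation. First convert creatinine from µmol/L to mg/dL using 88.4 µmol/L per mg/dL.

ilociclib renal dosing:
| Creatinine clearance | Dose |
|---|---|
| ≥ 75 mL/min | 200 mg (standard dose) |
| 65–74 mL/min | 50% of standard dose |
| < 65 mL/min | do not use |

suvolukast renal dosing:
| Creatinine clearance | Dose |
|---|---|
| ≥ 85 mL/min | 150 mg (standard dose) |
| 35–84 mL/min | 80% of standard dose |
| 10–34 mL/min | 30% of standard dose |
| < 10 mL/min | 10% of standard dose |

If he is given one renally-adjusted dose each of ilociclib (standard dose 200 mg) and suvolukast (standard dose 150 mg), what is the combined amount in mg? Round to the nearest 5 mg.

SCr = 99 / 88.4 = 1.12 mg/dL
CrCl = (140 − 23) × 66.7 / (72 × 1.12) = 7803.9 / 80.64 ≈ 96.8 mL/min
CrCl ≈ 97 mL/min.
ilociclib: ≥ 75 mL/min → 100% of 200 mg = 200 mg.
suvolukast: ≥ 85 mL/min → 100% of 150 mg = 150 mg.
Total = 200 + 150 = 350 mg.

350 mg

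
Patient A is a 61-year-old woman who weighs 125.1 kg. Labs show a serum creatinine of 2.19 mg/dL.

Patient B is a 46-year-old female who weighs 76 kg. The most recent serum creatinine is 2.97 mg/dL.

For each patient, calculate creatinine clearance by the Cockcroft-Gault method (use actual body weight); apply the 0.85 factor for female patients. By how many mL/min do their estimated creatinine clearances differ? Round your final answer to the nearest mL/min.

Patient A: CrCl = (140 − 61) × 125.1 / (72 × 2.19) × 0.85 = 9882.9 / 157.68 × 0.85 ≈ 53.3 mL/min
Patient B: CrCl = (140 − 46) × 76 / (72 × 2.97) × 0.85 = 7144.0 / 213.84 × 0.85 ≈ 28.4 mL/min
|53.3 − 28.4| = 24.9 mL/min

25 mL/min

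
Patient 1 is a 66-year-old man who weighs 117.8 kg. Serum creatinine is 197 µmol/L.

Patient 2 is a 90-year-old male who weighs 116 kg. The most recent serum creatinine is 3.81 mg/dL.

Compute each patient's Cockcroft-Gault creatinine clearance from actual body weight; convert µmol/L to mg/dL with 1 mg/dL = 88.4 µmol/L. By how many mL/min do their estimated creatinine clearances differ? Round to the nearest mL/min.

33 mL/min

Patient 1: SCr = 197 / 88.4 = 2.229 mg/dL
Patient 1: CrCl = (140 − 66) × 117.8 / (72 × 2.229) = 8717.2 / 160.49 ≈ 54.3 mL/min
Patient 2: CrCl = (140 − 90) × 116 / (72 × 3.81) = 5800.0 / 274.32 ≈ 21.1 mL/min
|54.3 − 21.1| = 33.2 mL/min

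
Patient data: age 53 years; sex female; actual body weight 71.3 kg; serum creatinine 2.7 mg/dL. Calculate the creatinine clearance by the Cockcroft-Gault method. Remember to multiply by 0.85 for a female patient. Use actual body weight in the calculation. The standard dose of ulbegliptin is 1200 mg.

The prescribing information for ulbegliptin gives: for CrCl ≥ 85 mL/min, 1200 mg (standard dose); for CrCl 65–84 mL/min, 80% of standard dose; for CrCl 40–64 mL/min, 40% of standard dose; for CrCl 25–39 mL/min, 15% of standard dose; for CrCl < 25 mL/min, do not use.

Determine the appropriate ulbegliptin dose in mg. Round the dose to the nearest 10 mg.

CrCl = (140 − 53) × 71.3 / (72 × 2.7) × 0.85 = 6203.1 / 194.40 × 0.85 ≈ 27.1 mL/min
CrCl ≈ 27 mL/min → bracket 25–39 mL/min.
15% of 1200 mg = 180 mg

180 mg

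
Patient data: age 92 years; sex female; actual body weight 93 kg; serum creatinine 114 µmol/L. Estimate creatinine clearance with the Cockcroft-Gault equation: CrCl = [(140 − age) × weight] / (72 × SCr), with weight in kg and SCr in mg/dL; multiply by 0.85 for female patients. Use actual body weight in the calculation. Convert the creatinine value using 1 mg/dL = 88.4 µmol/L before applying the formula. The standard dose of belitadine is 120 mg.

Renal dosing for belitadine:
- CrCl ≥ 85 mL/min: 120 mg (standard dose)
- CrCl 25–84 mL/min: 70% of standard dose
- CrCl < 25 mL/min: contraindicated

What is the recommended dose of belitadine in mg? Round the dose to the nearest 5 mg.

85 mg

SCr = 114 / 88.4 = 1.29 mg/dL
CrCl = (140 − 92) × 93 / (72 × 1.29) × 0.85 = 4464.0 / 92.88 × 0.85 ≈ 40.9 mL/min
CrCl ≈ 41 mL/min → bracket 25–84 mL/min.
70% of 120 mg = 84 mg → 85 mg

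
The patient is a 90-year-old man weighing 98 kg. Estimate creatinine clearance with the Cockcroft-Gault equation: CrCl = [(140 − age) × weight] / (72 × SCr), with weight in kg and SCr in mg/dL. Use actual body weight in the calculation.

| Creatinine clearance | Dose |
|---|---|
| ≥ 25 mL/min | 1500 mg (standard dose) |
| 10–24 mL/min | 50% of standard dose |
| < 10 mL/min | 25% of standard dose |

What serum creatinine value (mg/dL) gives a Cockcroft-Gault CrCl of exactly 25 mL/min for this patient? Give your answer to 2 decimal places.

Standard dose requires CrCl ≥ 25 mL/min.
Set (140 − 90) × 98 / (72 × SCr) = 25
SCr = (140 − 90) × 98 / (72 × 25) = 2.722 mg/dL

2.72 mg/dL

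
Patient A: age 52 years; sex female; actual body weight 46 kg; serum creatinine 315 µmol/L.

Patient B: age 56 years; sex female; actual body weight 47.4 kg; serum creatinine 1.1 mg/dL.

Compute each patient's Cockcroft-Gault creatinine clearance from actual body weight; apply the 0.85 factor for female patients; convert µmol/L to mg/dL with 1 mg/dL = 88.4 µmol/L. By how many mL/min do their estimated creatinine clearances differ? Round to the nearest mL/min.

29 mL/min

Patient A: SCr = 315 / 88.4 = 3.563 mg/dL
Patient A: CrCl = (140 − 52) × 46 / (72 × 3.563) × 0.85 = 4048.0 / 256.54 × 0.85 ≈ 13.4 mL/min
Patient B: CrCl = (140 − 56) × 47.4 / (72 × 1.1) × 0.85 = 3981.6 / 79.20 × 0.85 ≈ 42.7 mL/min
|13.4 − 42.7| = 29.3 mL/min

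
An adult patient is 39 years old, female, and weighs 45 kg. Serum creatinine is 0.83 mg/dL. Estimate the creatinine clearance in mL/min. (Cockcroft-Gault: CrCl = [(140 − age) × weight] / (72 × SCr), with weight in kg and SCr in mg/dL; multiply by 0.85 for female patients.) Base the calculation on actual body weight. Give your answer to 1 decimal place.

64.6 mL/min

CrCl = (140 − 39) × 45 / (72 × 0.83) × 0.85 = 4545.0 / 59.76 × 0.85 ≈ 64.6 mL/min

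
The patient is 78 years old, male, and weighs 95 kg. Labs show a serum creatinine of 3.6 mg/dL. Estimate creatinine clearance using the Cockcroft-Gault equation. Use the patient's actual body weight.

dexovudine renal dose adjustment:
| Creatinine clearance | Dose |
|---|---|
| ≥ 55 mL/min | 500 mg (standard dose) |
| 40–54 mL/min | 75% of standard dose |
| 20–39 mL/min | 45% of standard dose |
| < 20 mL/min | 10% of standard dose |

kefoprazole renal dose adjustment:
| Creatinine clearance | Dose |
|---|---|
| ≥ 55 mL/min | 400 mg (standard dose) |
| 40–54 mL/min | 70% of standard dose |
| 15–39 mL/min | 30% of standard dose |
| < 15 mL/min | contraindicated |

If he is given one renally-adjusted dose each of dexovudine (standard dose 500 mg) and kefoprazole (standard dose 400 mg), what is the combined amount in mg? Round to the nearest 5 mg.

CrCl = (140 − 78) × 95 / (72 × 3.6) = 5890.0 / 259.20 ≈ 22.7 mL/min
CrCl ≈ 23 mL/min.
dexovudine: 20–39 mL/min → 45% of 500 mg = 225 mg.
kefoprazole: 15–39 mL/min → 30% of 400 mg = 120 mg.
Total = 225 + 120 = 345 mg.

345 mg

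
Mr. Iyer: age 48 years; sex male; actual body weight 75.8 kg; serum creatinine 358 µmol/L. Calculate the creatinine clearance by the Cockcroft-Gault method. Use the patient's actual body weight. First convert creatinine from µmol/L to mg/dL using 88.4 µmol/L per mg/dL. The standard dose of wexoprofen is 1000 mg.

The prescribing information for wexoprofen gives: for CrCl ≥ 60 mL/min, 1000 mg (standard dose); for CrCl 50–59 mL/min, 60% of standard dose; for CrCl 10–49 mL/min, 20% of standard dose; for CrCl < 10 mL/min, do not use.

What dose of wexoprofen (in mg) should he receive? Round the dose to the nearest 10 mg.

200 mg

SCr = 358 / 88.4 = 4.05 mg/dL
CrCl = (140 − 48) × 75.8 / (72 × 4.05) = 6973.6 / 291.60 ≈ 23.9 mL/min
CrCl ≈ 24 mL/min → bracket 10–49 mL/min.
20% of 1000 mg = 200 mg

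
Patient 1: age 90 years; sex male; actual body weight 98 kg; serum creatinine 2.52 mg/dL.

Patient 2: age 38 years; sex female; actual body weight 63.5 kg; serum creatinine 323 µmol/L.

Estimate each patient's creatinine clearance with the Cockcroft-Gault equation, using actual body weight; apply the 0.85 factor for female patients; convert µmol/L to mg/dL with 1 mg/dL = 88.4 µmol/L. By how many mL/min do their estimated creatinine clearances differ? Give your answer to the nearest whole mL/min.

Patient 1: CrCl = (140 − 90) × 98 / (72 × 2.52) = 4900.0 / 181.44 ≈ 27.0 mL/min
Patient 2: SCr = 323 / 88.4 = 3.654 mg/dL
Patient 2: CrCl = (140 − 38) × 63.5 / (72 × 3.654) × 0.85 = 6477.0 / 263.09 × 0.85 ≈ 20.9 mL/min
|27.0 − 20.9| = 6.1 mL/min

6 mL/min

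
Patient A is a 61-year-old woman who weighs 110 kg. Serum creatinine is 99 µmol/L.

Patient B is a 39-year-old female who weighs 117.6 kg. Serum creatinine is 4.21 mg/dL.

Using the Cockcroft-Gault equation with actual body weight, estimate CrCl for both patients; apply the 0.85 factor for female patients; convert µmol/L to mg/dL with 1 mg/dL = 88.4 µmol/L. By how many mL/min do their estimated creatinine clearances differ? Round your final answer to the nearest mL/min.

58 mL/min

Patient A: SCr = 99 / 88.4 = 1.12 mg/dL
Patient A: CrCl = (140 − 61) × 110 / (72 × 1.12) × 0.85 = 8690.0 / 80.64 × 0.85 ≈ 91.6 mL/min
Patient B: CrCl = (140 − 39) × 117.6 / (72 × 4.21) × 0.85 = 11877.6 / 303.12 × 0.85 ≈ 33.3 mL/min
|91.6 − 33.3| = 58.3 mL/min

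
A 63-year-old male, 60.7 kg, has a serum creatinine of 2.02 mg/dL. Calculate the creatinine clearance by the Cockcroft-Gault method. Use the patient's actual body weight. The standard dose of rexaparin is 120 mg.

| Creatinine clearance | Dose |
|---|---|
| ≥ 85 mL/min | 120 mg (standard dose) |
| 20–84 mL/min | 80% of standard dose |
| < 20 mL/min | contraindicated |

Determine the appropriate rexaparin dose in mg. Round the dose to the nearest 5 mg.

CrCl = (140 − 63) × 60.7 / (72 × 2.02) = 4673.9 / 145.44 ≈ 32.1 mL/min
CrCl ≈ 32 mL/min → bracket 20–84 mL/min.
80% of 120 mg = 96 mg → 95 mg

95 mg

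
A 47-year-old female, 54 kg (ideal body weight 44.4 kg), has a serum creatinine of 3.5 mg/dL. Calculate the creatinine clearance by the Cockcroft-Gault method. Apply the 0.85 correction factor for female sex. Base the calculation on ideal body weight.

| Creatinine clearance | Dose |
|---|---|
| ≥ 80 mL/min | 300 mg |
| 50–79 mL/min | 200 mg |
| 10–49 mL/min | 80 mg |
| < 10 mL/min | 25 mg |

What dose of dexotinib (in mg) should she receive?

CrCl = (140 − 47) × 44.4 / (72 × 3.5) × 0.85 = 4129.2 / 252.00 × 0.85 ≈ 13.9 mL/min
CrCl ≈ 14 mL/min → bracket 10–49 mL/min.
Dose for this bracket: 80 mg.

80 mg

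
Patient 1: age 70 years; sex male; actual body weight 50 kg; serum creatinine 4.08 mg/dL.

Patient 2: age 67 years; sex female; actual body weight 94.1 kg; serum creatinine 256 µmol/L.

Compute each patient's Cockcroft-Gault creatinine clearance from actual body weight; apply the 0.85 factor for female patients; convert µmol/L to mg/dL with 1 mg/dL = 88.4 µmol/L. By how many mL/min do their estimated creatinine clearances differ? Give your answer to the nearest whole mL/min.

16 mL/min

Patient 1: CrCl = (140 − 70) × 50 / (72 × 4.08) = 3500.0 / 293.76 ≈ 11.9 mL/min
Patient 2: SCr = 256 / 88.4 = 2.896 mg/dL
Patient 2: CrCl = (140 − 67) × 94.1 / (72 × 2.896) × 0.85 = 6869.3 / 208.51 × 0.85 ≈ 28.0 mL/min
|11.9 − 28.0| = 16.1 mL/min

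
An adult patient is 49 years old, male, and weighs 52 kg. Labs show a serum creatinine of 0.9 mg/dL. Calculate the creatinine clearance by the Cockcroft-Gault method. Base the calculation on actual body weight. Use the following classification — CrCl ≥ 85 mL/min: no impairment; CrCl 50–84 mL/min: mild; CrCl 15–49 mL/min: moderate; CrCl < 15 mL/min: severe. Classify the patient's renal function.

mild

CrCl = (140 − 49) × 52 / (72 × 0.9) = 4732.0 / 64.80 ≈ 73.0 mL/min
73 mL/min falls in the 'mild' range.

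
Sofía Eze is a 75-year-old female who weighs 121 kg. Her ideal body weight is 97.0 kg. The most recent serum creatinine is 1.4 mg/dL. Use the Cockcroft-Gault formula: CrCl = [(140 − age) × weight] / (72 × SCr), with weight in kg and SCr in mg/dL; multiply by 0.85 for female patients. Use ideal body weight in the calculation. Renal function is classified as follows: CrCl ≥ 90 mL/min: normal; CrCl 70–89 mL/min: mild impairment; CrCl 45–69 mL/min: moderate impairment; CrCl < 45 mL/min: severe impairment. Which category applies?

CrCl = (140 − 75) × 97 / (72 × 1.4) × 0.85 = 6305.0 / 100.80 × 0.85 ≈ 53.2 mL/min
53 mL/min falls in the 'moderate impairment' range.

moderate impairment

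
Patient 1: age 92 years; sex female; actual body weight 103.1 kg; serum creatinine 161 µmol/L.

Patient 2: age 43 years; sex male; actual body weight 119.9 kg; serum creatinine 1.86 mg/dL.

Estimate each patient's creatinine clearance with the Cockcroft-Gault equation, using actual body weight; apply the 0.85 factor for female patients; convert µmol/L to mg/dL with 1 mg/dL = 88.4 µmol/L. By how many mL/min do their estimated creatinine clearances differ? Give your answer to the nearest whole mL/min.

55 mL/min

Patient 1: SCr = 161 / 88.4 = 1.821 mg/dL
Patient 1: CrCl = (140 − 92) × 103.1 / (72 × 1.821) × 0.85 = 4948.8 / 131.11 × 0.85 ≈ 32.1 mL/min
Patient 2: CrCl = (140 − 43) × 119.9 / (72 × 1.86) = 11630.3 / 133.92 ≈ 86.8 mL/min
|32.1 − 86.8| = 54.7 mL/min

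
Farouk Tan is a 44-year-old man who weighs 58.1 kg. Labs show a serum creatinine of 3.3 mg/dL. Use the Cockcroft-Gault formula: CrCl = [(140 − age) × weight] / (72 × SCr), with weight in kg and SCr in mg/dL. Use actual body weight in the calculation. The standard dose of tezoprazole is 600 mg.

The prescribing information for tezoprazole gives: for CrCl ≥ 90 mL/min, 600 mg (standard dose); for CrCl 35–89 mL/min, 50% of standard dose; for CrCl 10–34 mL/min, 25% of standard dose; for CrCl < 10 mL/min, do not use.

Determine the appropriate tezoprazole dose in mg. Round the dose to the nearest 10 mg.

150 mg

CrCl = (140 − 44) × 58.1 / (72 × 3.3) = 5577.6 / 237.60 ≈ 23.5 mL/min
CrCl ≈ 23 mL/min → bracket 10–34 mL/min.
25% of 600 mg = 150 mg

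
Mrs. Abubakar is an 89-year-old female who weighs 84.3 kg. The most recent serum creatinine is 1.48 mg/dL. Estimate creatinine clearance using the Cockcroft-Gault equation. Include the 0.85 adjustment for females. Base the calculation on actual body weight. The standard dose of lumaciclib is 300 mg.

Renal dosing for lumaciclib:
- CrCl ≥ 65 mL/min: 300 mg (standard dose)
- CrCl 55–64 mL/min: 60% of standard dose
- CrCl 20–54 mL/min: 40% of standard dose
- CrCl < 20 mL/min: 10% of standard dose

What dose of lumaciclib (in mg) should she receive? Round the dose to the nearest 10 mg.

120 mg

CrCl = (140 − 89) × 84.3 / (72 × 1.48) × 0.85 = 4299.3 / 106.56 × 0.85 ≈ 34.3 mL/min
CrCl ≈ 34 mL/min → bracket 20–54 mL/min.
40% of 300 mg = 120 mg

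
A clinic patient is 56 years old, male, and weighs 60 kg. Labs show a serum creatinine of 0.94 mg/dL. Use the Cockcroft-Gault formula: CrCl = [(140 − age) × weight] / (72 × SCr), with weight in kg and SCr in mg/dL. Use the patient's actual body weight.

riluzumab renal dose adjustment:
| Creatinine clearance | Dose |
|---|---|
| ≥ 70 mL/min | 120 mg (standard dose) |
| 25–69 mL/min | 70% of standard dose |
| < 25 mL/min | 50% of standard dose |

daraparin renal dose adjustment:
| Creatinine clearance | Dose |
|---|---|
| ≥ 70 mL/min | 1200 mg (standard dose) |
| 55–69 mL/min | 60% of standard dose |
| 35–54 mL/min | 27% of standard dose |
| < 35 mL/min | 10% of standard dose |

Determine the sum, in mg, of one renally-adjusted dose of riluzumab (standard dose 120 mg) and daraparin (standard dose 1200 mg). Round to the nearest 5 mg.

1320 mg

CrCl = (140 − 56) × 60 / (72 × 0.94) = 5040.0 / 67.68 ≈ 74.5 mL/min
CrCl ≈ 74 mL/min.
riluzumab: ≥ 70 mL/min → 100% of 120 mg = 120 mg.
daraparin: ≥ 70 mL/min → 100% of 1200 mg = 1200 mg.
Total = 120 + 1200 = 1320 mg.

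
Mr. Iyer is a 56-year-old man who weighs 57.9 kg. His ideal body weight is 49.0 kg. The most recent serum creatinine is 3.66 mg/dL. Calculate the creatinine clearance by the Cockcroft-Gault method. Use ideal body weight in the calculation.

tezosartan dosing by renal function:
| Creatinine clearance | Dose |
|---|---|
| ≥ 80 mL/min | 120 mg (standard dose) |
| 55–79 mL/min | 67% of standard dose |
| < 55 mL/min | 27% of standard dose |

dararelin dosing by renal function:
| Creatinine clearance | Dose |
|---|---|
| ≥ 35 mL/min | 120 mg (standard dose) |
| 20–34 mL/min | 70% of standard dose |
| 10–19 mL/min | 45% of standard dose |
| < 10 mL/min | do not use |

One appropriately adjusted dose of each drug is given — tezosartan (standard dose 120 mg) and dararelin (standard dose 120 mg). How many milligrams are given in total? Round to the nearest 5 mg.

85 mg

CrCl = (140 − 56) × 49 / (72 × 3.66) = 4116.0 / 263.52 ≈ 15.6 mL/min
CrCl ≈ 16 mL/min.
tezosartan: < 55 mL/min → 27% of 120 mg = 32.4 mg.
dararelin: 10–19 mL/min → 45% of 120 mg = 54 mg.
Total = 32.4 + 54 = 86.4 mg.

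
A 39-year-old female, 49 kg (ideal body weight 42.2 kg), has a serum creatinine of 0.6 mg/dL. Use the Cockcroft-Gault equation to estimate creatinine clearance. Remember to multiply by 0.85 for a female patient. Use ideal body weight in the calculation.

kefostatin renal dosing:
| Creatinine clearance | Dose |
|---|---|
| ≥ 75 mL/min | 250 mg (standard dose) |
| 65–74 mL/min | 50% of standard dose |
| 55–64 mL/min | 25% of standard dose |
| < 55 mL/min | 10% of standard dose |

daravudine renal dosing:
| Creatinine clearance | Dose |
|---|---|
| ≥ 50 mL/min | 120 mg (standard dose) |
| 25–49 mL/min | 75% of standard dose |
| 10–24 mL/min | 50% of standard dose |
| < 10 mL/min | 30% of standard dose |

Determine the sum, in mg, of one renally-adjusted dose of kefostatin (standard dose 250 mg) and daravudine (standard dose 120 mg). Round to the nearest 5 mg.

CrCl = (140 − 39) × 42.2 / (72 × 0.6) × 0.85 = 4262.2 / 43.20 × 0.85 ≈ 83.9 mL/min
CrCl ≈ 84 mL/min.
kefostatin: ≥ 75 mL/min → 100% of 250 mg = 250 mg.
daravudine: ≥ 50 mL/min → 100% of 120 mg = 120 mg.
Total = 250 + 120 = 370 mg.

370 mg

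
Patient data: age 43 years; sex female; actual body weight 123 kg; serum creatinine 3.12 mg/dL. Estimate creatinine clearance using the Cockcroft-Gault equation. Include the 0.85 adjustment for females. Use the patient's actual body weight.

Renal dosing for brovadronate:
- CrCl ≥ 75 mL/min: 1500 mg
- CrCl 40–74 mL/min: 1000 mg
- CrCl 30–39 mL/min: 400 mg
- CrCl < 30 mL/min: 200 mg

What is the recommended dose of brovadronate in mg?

1000 mg

CrCl = (140 − 43) × 123 / (72 × 3.12) × 0.85 = 11931.0 / 224.64 × 0.85 ≈ 45.1 mL/min
CrCl ≈ 45 mL/min → bracket 40–74 mL/min.
Dose for this bracket: 1000 mg.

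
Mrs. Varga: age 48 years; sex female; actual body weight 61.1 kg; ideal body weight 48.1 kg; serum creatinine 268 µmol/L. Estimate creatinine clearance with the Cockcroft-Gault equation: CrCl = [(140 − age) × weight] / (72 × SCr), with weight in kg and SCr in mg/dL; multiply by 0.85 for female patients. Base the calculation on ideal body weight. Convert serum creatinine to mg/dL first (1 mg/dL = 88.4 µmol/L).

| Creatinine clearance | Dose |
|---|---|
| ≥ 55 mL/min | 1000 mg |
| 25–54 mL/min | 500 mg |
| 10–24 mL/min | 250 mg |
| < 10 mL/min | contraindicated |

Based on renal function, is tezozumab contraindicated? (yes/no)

SCr = 268 / 88.4 = 3.032 mg/dL
CrCl = (140 − 48) × 48.1 / (72 × 3.032) × 0.85 = 4425.2 / 218.30 × 0.85 ≈ 17.2 mL/min
CrCl ≈ 17 mL/min, which is ≥ 10 mL/min.

no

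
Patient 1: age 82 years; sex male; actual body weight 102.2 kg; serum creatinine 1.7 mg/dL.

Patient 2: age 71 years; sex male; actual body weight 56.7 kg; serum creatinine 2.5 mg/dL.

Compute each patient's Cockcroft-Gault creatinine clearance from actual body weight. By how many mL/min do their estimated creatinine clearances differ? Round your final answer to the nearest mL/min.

27 mL/min

Patient 1: CrCl = (140 − 82) × 102.2 / (72 × 1.7) = 5927.6 / 122.40 ≈ 48.4 mL/min
Patient 2: CrCl = (140 − 71) × 56.7 / (72 × 2.5) = 3912.3 / 180.00 ≈ 21.7 mL/min
|48.4 − 21.7| = 26.7 mL/min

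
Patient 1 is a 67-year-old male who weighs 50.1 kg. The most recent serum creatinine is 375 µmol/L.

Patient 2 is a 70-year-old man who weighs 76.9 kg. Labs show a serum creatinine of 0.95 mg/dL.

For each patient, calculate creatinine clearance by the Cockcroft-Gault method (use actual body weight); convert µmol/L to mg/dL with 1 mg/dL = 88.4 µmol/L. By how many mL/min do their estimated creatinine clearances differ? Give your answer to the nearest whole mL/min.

Patient 1: SCr = 375 / 88.4 = 4.242 mg/dL
Patient 1: CrCl = (140 − 67) × 50.1 / (72 × 4.242) = 3657.3 / 305.42 ≈ 12.0 mL/min
Patient 2: CrCl = (140 − 70) × 76.9 / (72 × 0.95) = 5383.0 / 68.40 ≈ 78.7 mL/min
|12.0 − 78.7| = 66.7 mL/min

67 mL/min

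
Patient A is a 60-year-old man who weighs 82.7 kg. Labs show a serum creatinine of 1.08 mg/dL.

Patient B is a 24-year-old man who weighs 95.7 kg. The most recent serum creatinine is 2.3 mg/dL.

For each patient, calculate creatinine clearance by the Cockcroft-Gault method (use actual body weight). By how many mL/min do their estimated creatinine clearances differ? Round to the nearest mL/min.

18 mL/min

Patient A: CrCl = (140 − 60) × 82.7 / (72 × 1.08) = 6616.0 / 77.76 ≈ 85.1 mL/min
Patient B: CrCl = (140 − 24) × 95.7 / (72 × 2.3) = 11101.2 / 165.60 ≈ 67.0 mL/min
|85.1 − 67.0| = 18.1 mL/min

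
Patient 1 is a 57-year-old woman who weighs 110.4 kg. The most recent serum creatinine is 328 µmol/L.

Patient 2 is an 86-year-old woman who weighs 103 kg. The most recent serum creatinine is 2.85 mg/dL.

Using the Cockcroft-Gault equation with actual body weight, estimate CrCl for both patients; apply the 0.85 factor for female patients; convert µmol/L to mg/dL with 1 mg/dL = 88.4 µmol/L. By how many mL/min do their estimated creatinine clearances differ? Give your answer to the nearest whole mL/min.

6 mL/min

Patient 1: SCr = 328 / 88.4 = 3.71 mg/dL
Patient 1: CrCl = (140 − 57) × 110.4 / (72 × 3.71) × 0.85 = 9163.2 / 267.12 × 0.85 ≈ 29.2 mL/min
Patient 2: CrCl = (140 − 86) × 103 / (72 × 2.85) × 0.85 = 5562.0 / 205.20 × 0.85 ≈ 23.0 mL/min
|29.2 − 23.0| = 6.2 mL/min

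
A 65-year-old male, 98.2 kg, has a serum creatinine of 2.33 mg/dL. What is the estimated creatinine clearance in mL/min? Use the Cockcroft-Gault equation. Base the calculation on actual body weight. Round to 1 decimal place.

43.9 mL/min

CrCl = (140 − 65) × 98.2 / (72 × 2.33) = 7365.0 / 167.76 ≈ 43.9 mL/min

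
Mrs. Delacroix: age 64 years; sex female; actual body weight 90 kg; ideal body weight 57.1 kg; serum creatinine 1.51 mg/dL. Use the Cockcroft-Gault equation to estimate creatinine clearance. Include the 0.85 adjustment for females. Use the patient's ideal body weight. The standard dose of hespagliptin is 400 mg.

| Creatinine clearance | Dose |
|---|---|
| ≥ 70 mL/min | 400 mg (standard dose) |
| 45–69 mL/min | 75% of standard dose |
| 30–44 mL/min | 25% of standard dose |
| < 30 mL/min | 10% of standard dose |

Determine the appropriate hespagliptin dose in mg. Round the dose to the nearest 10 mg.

100 mg

CrCl = (140 − 64) × 57.1 / (72 × 1.51) × 0.85 = 4339.6 / 108.72 × 0.85 ≈ 33.9 mL/min
CrCl ≈ 34 mL/min → bracket 30–44 mL/min.
25% of 400 mg = 100 mg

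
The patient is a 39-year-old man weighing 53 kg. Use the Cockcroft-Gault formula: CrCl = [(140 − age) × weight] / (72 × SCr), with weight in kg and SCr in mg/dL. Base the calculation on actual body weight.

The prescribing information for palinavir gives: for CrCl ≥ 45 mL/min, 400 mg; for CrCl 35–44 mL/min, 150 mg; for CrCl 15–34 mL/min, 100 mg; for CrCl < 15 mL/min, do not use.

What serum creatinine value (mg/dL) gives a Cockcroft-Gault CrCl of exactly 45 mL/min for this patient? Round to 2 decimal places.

1.65 mg/dL

Standard dose requires CrCl ≥ 45 mL/min.
Set (140 − 39) × 53 / (72 × SCr) = 45
SCr = (140 − 39) × 53 / (72 × 45) = 1.652 mg/dL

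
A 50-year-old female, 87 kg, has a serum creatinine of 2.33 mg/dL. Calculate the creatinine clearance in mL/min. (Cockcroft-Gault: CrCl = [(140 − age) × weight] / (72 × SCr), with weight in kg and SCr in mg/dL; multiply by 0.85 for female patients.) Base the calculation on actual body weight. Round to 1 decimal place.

39.7 mL/min

CrCl = (140 − 50) × 87 / (72 × 2.33) × 0.85 = 7830.0 / 167.76 × 0.85 ≈ 39.7 mL/min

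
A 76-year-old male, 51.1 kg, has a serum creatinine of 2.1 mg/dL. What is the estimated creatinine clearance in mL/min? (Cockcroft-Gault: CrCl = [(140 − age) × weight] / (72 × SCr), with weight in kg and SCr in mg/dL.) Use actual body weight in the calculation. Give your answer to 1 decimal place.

21.6 mL/min

CrCl = (140 − 76) × 51.1 / (72 × 2.1) = 3270.4 / 151.20 ≈ 21.6 mL/min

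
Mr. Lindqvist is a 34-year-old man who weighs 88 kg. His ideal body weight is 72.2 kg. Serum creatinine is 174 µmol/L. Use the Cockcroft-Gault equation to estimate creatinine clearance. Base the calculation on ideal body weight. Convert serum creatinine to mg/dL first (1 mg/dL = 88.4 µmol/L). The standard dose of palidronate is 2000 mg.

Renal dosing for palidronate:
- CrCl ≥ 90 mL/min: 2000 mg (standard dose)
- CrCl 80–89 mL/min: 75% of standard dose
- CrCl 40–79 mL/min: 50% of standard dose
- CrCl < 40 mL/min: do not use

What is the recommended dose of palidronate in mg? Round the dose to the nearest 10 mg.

SCr = 174 / 88.4 = 1.968 mg/dL
CrCl = (140 − 34) × 72.2 / (72 × 1.968) = 7653.2 / 141.70 ≈ 54.0 mL/min
CrCl ≈ 54 mL/min → bracket 40–79 mL/min.
50% of 2000 mg = 1000 mg

1000 mg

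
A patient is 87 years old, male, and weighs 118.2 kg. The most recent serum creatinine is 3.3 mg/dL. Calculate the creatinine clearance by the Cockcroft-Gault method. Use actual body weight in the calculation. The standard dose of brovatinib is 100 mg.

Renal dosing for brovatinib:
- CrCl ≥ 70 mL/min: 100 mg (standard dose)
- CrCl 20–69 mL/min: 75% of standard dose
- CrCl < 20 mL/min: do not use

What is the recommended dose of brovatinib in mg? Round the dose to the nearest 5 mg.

75 mg

CrCl = (140 − 87) × 118.2 / (72 × 3.3) = 6264.6 / 237.60 ≈ 26.4 mL/min
CrCl ≈ 26 mL/min → bracket 20–69 mL/min.
75% of 100 mg = 75 mg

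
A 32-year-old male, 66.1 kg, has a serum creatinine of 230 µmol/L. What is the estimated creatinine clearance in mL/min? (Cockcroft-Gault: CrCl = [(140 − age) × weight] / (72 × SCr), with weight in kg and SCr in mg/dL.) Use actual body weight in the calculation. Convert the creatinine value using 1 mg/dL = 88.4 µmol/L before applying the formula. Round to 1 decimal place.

SCr = 230 / 88.4 = 2.602 mg/dL
CrCl = (140 − 32) × 66.1 / (72 × 2.602) = 7138.8 / 187.34 ≈ 38.1 mL/min

38.1 mL/min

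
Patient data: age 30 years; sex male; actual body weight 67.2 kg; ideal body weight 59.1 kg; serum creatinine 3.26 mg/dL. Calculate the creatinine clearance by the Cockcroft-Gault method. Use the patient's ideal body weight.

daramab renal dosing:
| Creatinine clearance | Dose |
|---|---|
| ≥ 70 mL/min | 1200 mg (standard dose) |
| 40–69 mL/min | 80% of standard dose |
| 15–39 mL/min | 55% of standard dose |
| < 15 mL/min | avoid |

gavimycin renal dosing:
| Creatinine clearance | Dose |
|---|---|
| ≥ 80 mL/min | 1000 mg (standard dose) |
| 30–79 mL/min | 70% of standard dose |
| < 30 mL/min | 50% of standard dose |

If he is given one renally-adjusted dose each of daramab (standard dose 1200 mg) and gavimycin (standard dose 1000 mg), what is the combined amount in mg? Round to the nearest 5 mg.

1160 mg

CrCl = (140 − 30) × 59.1 / (72 × 3.26) = 6501.0 / 234.72 ≈ 27.7 mL/min
CrCl ≈ 28 mL/min.
daramab: 15–39 mL/min → 55% of 1200 mg = 660 mg.
gavimycin: < 30 mL/min → 50% of 1000 mg = 500 mg.
Total = 660 + 500 = 1160 mg.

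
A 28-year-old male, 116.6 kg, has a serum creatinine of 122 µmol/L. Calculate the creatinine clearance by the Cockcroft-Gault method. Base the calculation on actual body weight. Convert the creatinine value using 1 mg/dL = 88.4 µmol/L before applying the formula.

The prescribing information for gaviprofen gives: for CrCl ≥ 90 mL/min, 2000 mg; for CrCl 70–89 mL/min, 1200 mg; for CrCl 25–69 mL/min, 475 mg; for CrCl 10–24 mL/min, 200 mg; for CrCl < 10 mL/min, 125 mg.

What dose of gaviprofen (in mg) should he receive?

SCr = 122 / 88.4 = 1.38 mg/dL
CrCl = (140 − 28) × 116.6 / (72 × 1.38) = 13059.2 / 99.36 ≈ 131.4 mL/min
CrCl ≈ 131 mL/min → bracket ≥ 90 mL/min.
Dose for this bracket: 2000 mg.

2000 mg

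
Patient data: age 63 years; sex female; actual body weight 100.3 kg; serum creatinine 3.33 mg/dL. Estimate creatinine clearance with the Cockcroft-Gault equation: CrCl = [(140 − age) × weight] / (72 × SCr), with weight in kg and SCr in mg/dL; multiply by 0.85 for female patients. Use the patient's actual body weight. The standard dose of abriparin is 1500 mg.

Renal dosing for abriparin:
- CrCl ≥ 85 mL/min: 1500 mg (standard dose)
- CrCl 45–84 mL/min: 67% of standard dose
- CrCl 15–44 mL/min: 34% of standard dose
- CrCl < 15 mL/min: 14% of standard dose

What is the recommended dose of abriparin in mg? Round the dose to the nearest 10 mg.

CrCl = (140 − 63) × 100.3 / (72 × 3.33) × 0.85 = 7723.1 / 239.76 × 0.85 ≈ 27.4 mL/min
CrCl ≈ 27 mL/min → bracket 15–44 mL/min.
34% of 1500 mg = 510 mg

510 mg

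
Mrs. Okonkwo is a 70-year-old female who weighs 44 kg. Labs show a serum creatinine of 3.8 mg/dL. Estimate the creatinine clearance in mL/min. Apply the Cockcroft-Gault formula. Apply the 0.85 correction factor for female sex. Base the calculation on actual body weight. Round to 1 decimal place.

9.6 mL/min

CrCl = (140 − 70) × 44 / (72 × 3.8) × 0.85 = 3080.0 / 273.60 × 0.85 ≈ 9.6 mL/min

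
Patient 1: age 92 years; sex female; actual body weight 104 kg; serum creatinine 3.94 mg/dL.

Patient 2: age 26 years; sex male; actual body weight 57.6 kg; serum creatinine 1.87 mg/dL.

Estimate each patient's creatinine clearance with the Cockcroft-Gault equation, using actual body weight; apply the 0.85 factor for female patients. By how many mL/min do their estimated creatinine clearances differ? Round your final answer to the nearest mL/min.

Patient 1: CrCl = (140 − 92) × 104 / (72 × 3.94) × 0.85 = 4992.0 / 283.68 × 0.85 ≈ 15.0 mL/min
Patient 2: CrCl = (140 − 26) × 57.6 / (72 × 1.87) = 6566.4 / 134.64 ≈ 48.8 mL/min
|15.0 − 48.8| = 33.8 mL/min

34 mL/min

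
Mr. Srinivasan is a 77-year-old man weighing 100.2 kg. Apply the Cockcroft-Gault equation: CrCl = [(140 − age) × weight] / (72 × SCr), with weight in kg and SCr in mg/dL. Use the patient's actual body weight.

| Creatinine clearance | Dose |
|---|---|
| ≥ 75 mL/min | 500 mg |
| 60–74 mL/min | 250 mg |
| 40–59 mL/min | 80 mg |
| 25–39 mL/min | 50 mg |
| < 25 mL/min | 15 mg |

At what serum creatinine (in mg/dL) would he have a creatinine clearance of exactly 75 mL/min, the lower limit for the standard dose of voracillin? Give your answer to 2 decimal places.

Standard dose requires CrCl ≥ 75 mL/min.
Set (140 − 77) × 100.2 / (72 × SCr) = 75
SCr = (140 − 77) × 100.2 / (72 × 75) = 1.169 mg/dL

1.17 mg/dL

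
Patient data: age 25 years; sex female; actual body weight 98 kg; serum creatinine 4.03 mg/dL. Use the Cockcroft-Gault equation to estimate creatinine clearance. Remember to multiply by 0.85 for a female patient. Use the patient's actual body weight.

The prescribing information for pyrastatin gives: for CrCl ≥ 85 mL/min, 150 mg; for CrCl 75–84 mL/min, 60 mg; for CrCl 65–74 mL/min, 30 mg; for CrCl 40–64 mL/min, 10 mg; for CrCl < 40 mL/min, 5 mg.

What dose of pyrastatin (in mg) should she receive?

5 mg

CrCl = (140 − 25) × 98 / (72 × 4.03) × 0.85 = 11270.0 / 290.16 × 0.85 ≈ 33.0 mL/min
CrCl ≈ 33 mL/min → bracket < 40 mL/min.
Dose for this bracket: 5 mg.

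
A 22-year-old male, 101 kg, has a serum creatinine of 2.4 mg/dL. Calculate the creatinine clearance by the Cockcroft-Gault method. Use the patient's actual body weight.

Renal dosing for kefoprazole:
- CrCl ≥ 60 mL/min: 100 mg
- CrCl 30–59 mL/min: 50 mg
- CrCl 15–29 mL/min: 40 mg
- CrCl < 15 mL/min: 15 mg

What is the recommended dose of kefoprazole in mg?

CrCl = (140 − 22) × 101 / (72 × 2.4) = 11918.0 / 172.80 ≈ 69.0 mL/min
CrCl ≈ 69 mL/min → bracket ≥ 60 mL/min.
Dose for this bracket: 100 mg.

100 mg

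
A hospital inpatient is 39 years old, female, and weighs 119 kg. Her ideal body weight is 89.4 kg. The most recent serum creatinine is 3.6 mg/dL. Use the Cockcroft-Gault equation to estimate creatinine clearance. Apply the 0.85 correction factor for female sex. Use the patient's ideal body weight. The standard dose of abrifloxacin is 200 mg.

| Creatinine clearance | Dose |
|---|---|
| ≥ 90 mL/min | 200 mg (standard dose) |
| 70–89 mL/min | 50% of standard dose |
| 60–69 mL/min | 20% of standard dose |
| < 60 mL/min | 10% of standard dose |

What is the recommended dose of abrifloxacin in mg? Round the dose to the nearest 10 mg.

20 mg

CrCl = (140 − 39) × 89.4 / (72 × 3.6) × 0.85 = 9029.4 / 259.20 × 0.85 ≈ 29.6 mL/min
CrCl ≈ 30 mL/min → bracket < 60 mL/min.
10% of 200 mg = 20 mg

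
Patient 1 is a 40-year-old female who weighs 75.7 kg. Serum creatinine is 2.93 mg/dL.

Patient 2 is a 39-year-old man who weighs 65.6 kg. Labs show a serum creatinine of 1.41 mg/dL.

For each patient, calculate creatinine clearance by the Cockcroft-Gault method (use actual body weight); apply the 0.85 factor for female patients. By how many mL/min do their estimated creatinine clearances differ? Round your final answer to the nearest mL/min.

Patient 1: CrCl = (140 − 40) × 75.7 / (72 × 2.93) × 0.85 = 7570.0 / 210.96 × 0.85 ≈ 30.5 mL/min
Patient 2: CrCl = (140 − 39) × 65.6 / (72 × 1.41) = 6625.6 / 101.52 ≈ 65.3 mL/min
|30.5 − 65.3| = 34.8 mL/min

35 mL/min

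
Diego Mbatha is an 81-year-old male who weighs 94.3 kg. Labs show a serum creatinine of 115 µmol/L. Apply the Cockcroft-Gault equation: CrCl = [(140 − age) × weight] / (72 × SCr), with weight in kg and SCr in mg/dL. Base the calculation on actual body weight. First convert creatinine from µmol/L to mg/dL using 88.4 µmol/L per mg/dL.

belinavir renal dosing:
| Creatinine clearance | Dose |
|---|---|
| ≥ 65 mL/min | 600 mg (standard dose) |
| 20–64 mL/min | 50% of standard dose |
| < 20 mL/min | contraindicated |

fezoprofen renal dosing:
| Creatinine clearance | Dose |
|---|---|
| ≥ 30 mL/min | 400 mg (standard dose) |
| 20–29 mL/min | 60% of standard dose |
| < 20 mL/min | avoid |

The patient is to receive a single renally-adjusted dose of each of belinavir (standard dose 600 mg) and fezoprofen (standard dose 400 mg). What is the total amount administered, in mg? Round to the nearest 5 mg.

700 mg

SCr = 115 / 88.4 = 1.301 mg/dL
CrCl = (140 − 81) × 94.3 / (72 × 1.301) = 5563.7 / 93.67 ≈ 59.4 mL/min
CrCl ≈ 59 mL/min.
belinavir: 20–64 mL/min → 50% of 600 mg = 300 mg.
fezoprofen: ≥ 30 mL/min → 100% of 400 mg = 400 mg.
Total = 300 + 400 = 700 mg.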